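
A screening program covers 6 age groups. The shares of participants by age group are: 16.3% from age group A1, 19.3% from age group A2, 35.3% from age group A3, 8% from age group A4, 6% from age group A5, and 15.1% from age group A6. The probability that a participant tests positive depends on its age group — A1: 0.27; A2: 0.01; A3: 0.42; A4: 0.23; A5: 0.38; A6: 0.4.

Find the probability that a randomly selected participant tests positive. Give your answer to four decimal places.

P(T) = P(T|A1)·P(A1) + P(T|A2)·P(A2) + P(T|A3)·P(A3) + P(T|A4)·P(A4) + P(T|A5)·P(A5) + P(T|A6)·P(A6)
      = 0.27·0.163 + 0.01·0.193 + 0.42·0.353 + 0.23·0.08 + 0.38·0.06 + 0.4·0.151
      = 0.04401 + 0.00193 + 0.14826 + 0.0184 + 0.0228 + 0.0604 = 0.2958

0.2958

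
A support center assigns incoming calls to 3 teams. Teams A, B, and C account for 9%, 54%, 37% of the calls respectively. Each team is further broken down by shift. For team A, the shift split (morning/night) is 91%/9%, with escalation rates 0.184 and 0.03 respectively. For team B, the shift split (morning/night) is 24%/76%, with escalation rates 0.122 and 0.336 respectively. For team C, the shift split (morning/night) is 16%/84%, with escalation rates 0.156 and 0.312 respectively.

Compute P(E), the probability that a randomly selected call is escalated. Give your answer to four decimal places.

P(E|A) = 0.91·0.184 + 0.09·0.03 = 0.16744 + 0.0027 = 0.17014
P(E|B) = 0.24·0.122 + 0.76·0.336 = 0.02928 + 0.25536 = 0.28464
P(E|C) = 0.16·0.156 + 0.84·0.312 = 0.02496 + 0.26208 = 0.28704
By total probability over the outer partition,
P(E) = 0.09·0.17014 + 0.54·0.28464 + 0.37·0.28704
      = 0.0153126 + 0.1537056 + 0.1062048 = 0.275223

0.2752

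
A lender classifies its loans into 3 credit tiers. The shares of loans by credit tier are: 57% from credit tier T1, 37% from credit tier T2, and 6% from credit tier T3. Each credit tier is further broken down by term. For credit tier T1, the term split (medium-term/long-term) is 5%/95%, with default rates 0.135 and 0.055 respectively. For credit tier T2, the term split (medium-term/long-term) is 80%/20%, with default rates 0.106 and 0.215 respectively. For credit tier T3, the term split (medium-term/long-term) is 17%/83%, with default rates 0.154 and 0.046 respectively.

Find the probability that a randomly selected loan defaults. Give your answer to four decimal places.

P(D) ≈ 0.0848

P(D|T1) = 0.05·0.135 + 0.95·0.055 = 0.00675 + 0.05225 = 0.059
P(D|T2) = 0.8·0.106 + 0.2·0.215 = 0.0848 + 0.043 = 0.1278
P(D|T3) = 0.17·0.154 + 0.83·0.046 = 0.02618 + 0.03818 = 0.06436
Then overall,
P(D) = 0.57·0.059 + 0.37·0.1278 + 0.06·0.06436
      = 0.03363 + 0.047286 + 0.0038616 = 0.0847776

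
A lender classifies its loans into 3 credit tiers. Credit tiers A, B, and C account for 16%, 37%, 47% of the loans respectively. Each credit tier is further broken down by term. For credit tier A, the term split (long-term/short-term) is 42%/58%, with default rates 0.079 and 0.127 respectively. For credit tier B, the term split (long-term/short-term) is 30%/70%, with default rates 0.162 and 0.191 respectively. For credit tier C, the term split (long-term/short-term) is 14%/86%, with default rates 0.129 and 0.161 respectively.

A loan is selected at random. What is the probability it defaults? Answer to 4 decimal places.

P(D) ≈ 0.1581

P(D|A) = 0.42·0.079 + 0.58·0.127 = 0.03318 + 0.07366 = 0.10684
P(D|B) = 0.3·0.162 + 0.7·0.191 = 0.0486 + 0.1337 = 0.1823
P(D|C) = 0.14·0.129 + 0.86·0.161 = 0.01806 + 0.13846 = 0.15652
By total probability over the outer partition,
P(D) = 0.16·0.10684 + 0.37·0.1823 + 0.47·0.15652
      = 0.0170944 + 0.067451 + 0.0735644 = 0.1581098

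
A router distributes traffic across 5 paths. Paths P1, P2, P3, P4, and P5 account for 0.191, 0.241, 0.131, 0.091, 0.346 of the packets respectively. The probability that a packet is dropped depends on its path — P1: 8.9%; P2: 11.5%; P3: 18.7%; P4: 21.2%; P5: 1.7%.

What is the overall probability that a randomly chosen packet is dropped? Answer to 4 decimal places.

P(L) = P(L|P1)·P(P1) + P(L|P2)·P(P2) + P(L|P3)·P(P3) + P(L|P4)·P(P4) + P(L|P5)·P(P5)
      = 0.089·0.191 + 0.115·0.241 + 0.187·0.131 + 0.212·0.091 + 0.017·0.346
      = 0.016999 + 0.027715 + 0.024497 + 0.019292 + 0.005882 = 0.094385

0.0944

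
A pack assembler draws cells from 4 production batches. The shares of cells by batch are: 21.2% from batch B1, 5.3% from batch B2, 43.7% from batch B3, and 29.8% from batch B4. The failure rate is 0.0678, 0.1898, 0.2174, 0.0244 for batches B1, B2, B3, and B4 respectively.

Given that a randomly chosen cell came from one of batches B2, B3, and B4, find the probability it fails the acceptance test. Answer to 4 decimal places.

0.1426

Let S = {B2, B3, B4}.
P(S) = 0.053 + 0.437 + 0.298 = 0.788.
P(F ∩ S) = 0.1898·0.053 + 0.2174·0.437 + 0.0244·0.298 = 0.0100594 + 0.0950038 + 0.0072712 = 0.1123344.
P(F | S) = 0.1123344 / 0.788 = 0.142556…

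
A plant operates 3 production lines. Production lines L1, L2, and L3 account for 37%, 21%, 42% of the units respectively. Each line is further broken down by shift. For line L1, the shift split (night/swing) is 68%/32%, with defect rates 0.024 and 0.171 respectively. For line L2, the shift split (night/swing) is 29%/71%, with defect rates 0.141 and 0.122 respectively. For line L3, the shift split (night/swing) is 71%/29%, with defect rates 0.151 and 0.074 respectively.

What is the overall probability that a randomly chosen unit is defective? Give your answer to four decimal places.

0.1071

P(D|L1) = 0.68·0.024 + 0.32·0.171 = 0.01632 + 0.05472 = 0.07104
P(D|L2) = 0.29·0.141 + 0.71·0.122 = 0.04089 + 0.08662 = 0.12751
P(D|L3) = 0.71·0.151 + 0.29·0.074 = 0.10721 + 0.02146 = 0.12867
Then overall,
P(D) = 0.37·0.07104 + 0.21·0.12751 + 0.42·0.12867
      = 0.0262848 + 0.0267771 + 0.0540414 = 0.1071033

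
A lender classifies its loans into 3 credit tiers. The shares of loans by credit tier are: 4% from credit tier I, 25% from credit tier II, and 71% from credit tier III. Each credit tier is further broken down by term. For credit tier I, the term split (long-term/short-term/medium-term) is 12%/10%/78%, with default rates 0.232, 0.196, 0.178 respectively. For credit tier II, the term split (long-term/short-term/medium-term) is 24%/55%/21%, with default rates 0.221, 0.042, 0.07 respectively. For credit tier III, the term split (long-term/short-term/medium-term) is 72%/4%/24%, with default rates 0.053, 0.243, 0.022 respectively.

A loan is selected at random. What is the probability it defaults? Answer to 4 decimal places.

P(D) ≈ 0.0679

P(D|I) = 0.12·0.232 + 0.1·0.196 + 0.78·0.178 = 0.02784 + 0.0196 + 0.13884 = 0.18628
P(D|II) = 0.24·0.221 + 0.55·0.042 + 0.21·0.07 = 0.05304 + 0.0231 + 0.0147 = 0.09084
P(D|III) = 0.72·0.053 + 0.04·0.243 + 0.24·0.022 = 0.03816 + 0.00972 + 0.00528 = 0.05316
By total probability over the outer partition,
P(D) = 0.04·0.18628 + 0.25·0.09084 + 0.71·0.05316
      = 0.0074512 + 0.02271 + 0.0377436 = 0.0679048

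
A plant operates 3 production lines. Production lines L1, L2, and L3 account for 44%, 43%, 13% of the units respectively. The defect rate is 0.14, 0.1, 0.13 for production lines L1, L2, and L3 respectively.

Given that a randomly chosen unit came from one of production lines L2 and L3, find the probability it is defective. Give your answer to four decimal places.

P(D|S) ≈ 0.1070

Let S = {L2, L3}.
P(S) = 0.43 + 0.13 = 0.56.
P(D ∩ S) = 0.1·0.43 + 0.13·0.13 = 0.043 + 0.0169 = 0.0599.
P(D | S) = 0.0599 / 0.56 = 0.106964…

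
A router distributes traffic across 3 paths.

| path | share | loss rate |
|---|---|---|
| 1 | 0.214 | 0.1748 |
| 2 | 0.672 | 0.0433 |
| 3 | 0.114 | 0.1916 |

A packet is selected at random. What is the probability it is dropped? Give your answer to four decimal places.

P(L) ≈ 0.0883

P(L) = P(L|1)·P(1) + P(L|2)·P(2) + P(L|3)·P(3)
      = 0.1748·0.214 + 0.0433·0.672 + 0.1916·0.114
      = 0.0374072 + 0.0290976 + 0.0218424 = 0.0883472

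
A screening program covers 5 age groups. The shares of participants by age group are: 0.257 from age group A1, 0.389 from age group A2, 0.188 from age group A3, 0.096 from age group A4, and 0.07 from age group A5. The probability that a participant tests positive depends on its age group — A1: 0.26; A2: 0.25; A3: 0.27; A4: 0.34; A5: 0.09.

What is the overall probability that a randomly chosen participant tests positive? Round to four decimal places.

0.2538

P(T) = P(T|A1)·P(A1) + P(T|A2)·P(A2) + P(T|A3)·P(A3) + P(T|A4)·P(A4) + P(T|A5)·P(A5)
      = 0.26·0.257 + 0.25·0.389 + 0.27·0.188 + 0.34·0.096 + 0.09·0.07
      = 0.06682 + 0.09725 + 0.05076 + 0.03264 + 0.0063 = 0.25377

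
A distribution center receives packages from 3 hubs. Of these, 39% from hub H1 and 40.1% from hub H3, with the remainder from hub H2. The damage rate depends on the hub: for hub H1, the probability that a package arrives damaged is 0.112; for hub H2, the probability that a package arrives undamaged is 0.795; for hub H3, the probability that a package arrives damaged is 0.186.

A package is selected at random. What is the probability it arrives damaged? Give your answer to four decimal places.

P(H2) = 1 − (0.39 + 0.401) = 0.209.
P(D|H2) = 1 − 0.795 = 0.205.
By the law of total probability,
P(D) = P(D|H1)·P(H1) + P(D|H2)·P(H2) + P(D|H3)·P(H3)
      = 0.112·0.39 + 0.205·0.209 + 0.186·0.401
      = 0.04368 + 0.042845 + 0.074586 = 0.161111

P(D) ≈ 0.1611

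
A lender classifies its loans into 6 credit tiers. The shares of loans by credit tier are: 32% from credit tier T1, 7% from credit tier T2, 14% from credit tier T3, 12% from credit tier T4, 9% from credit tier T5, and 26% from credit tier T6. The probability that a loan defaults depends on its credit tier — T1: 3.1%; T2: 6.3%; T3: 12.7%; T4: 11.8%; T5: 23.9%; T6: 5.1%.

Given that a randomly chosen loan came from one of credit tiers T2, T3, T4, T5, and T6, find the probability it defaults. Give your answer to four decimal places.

Let S = {T2, T3, T4, T5, T6}.
P(S) = 0.07 + 0.14 + 0.12 + 0.09 + 0.26 = 0.68.
P(D ∩ S) = 0.063·0.07 + 0.127·0.14 + 0.118·0.12 + 0.239·0.09 + 0.051·0.26 = 0.00441 + 0.01778 + 0.01416 + 0.02151 + 0.01326 = 0.07112.
P(D | S) = 0.07112 / 0.68 = 0.104588…

P(D|S) ≈ 0.1046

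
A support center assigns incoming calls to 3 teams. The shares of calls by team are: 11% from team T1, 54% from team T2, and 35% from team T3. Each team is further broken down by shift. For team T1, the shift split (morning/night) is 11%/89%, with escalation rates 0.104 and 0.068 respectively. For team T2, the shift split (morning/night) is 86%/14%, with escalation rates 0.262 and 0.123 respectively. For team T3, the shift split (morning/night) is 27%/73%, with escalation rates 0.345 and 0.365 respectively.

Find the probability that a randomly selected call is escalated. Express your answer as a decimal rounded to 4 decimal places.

P(E|T1) = 0.11·0.104 + 0.89·0.068 = 0.01144 + 0.06052 = 0.07196
P(E|T2) = 0.86·0.262 + 0.14·0.123 = 0.22532 + 0.01722 = 0.24254
P(E|T3) = 0.27·0.345 + 0.73·0.365 = 0.09315 + 0.26645 = 0.3596
By total probability over the outer partition,
P(E) = 0.11·0.07196 + 0.54·0.24254 + 0.35·0.3596
      = 0.0079156 + 0.1309716 + 0.12586 = 0.2647472

0.2647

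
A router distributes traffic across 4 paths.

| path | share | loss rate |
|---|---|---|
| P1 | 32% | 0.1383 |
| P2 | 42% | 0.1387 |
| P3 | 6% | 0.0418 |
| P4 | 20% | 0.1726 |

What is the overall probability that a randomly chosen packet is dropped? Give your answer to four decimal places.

P(L) ≈ 0.1395

By the law of total probability,
P(L) = P(L|P1)·P(P1) + P(L|P2)·P(P2) + P(L|P3)·P(P3) + P(L|P4)·P(P4)
      = 0.1383·0.32 + 0.1387·0.42 + 0.0418·0.06 + 0.1726·0.2
      = 0.044256 + 0.058254 + 0.002508 + 0.03452 = 0.139538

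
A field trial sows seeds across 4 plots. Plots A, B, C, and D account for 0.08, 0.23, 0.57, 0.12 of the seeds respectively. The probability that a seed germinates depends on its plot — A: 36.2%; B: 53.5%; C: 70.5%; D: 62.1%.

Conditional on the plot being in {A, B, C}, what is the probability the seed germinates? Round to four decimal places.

0.6294

Let S = {A, B, C}.
P(S) = 0.08 + 0.23 + 0.57 = 0.88.
P(G ∩ S) = 0.362·0.08 + 0.535·0.23 + 0.705·0.57 = 0.02896 + 0.12305 + 0.40185 = 0.55386.
P(G | S) = 0.55386 / 0.88 = 0.629386…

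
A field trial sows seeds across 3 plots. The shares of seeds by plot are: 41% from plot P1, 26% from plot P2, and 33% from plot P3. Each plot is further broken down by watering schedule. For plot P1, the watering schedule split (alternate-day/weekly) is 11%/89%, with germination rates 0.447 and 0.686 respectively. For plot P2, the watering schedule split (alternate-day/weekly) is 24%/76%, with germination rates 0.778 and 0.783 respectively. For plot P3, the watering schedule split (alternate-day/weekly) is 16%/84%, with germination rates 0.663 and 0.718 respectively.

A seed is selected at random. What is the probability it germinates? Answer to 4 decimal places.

P(G|P1) = 0.11·0.447 + 0.89·0.686 = 0.04917 + 0.61054 = 0.65971
P(G|P2) = 0.24·0.778 + 0.76·0.783 = 0.18672 + 0.59508 = 0.7818
P(G|P3) = 0.16·0.663 + 0.84·0.718 = 0.10608 + 0.60312 = 0.7092
By total probability over the outer partition,
P(G) = 0.41·0.65971 + 0.26·0.7818 + 0.33·0.7092
      = 0.2704811 + 0.203268 + 0.234036 = 0.7077851

0.7078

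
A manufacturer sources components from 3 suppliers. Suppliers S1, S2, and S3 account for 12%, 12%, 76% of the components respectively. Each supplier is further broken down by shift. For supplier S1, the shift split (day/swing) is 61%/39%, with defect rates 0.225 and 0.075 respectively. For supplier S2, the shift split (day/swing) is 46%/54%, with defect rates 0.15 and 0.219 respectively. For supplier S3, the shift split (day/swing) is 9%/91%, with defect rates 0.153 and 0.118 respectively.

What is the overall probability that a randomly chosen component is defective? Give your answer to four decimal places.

P(D|S1) = 0.61·0.225 + 0.39·0.075 = 0.13725 + 0.02925 = 0.1665
P(D|S2) = 0.46·0.15 + 0.54·0.219 = 0.069 + 0.11826 = 0.18726
P(D|S3) = 0.09·0.153 + 0.91·0.118 = 0.01377 + 0.10738 = 0.12115
Then overall,
P(D) = 0.12·0.1665 + 0.12·0.18726 + 0.76·0.12115
      = 0.01998 + 0.0224712 + 0.092074 = 0.1345252

0.1345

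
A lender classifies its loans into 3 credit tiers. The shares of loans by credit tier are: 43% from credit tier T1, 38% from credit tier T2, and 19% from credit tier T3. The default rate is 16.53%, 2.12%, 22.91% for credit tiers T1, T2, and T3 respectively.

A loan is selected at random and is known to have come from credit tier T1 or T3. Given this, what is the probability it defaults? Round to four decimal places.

Let S = {T1, T3}.
P(S) = 0.43 + 0.19 = 0.62.
P(D ∩ S) = 0.1653·0.43 + 0.2291·0.19 = 0.071079 + 0.043529 = 0.114608.
P(D | S) = 0.114608 / 0.62 = 0.184852…

P(D|S) ≈ 0.1849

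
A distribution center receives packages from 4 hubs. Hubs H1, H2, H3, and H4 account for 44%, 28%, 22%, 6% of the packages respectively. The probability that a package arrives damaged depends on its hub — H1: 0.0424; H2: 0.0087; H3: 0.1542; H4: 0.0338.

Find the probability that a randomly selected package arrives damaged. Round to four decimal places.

Using total probability over the partition,
P(D) = P(D|H1)·P(H1) + P(D|H2)·P(H2) + P(D|H3)·P(H3) + P(D|H4)·P(H4)
      = 0.0424·0.44 + 0.0087·0.28 + 0.1542·0.22 + 0.0338·0.06
      = 0.018656 + 0.002436 + 0.033924 + 0.002028 = 0.057044

P(D) ≈ 0.0570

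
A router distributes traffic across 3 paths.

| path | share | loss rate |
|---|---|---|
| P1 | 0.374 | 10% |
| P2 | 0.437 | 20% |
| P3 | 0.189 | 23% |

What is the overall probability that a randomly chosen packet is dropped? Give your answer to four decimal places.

P(L) ≈ 0.1683

Using total probability over the partition,
P(L) = P(L|P1)·P(P1) + P(L|P2)·P(P2) + P(L|P3)·P(P3)
      = 0.1·0.374 + 0.2·0.437 + 0.23·0.189
      = 0.0374 + 0.0874 + 0.04347 = 0.16827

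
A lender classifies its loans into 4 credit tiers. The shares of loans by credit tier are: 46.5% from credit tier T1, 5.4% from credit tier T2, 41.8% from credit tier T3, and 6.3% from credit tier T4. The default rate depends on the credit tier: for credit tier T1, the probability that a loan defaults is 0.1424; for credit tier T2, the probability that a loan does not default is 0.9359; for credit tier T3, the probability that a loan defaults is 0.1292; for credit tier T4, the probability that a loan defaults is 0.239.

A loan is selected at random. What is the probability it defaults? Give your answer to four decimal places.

P(D|T2) = 1 − 0.9359 = 0.0641.
Summing over the partition,
P(D) = P(D|T1)·P(T1) + P(D|T2)·P(T2) + P(D|T3)·P(T3) + P(D|T4)·P(T4)
      = 0.1424·0.465 + 0.0641·0.054 + 0.1292·0.418 + 0.239·0.063
      = 0.066216 + 0.0034614 + 0.0540056 + 0.015057 = 0.13874

0.1387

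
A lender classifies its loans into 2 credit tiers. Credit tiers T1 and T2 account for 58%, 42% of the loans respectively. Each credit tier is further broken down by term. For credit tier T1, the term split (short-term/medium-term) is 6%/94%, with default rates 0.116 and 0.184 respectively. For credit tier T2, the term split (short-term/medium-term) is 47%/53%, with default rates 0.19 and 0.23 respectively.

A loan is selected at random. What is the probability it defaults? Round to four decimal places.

P(D|T1) = 0.06·0.116 + 0.94·0.184 = 0.00696 + 0.17296 = 0.17992
P(D|T2) = 0.47·0.19 + 0.53·0.23 = 0.0893 + 0.1219 = 0.2112
By total probability over the outer partition,
P(D) = 0.58·0.17992 + 0.42·0.2112
      = 0.1043536 + 0.088704 = 0.1930576

P(D) ≈ 0.1931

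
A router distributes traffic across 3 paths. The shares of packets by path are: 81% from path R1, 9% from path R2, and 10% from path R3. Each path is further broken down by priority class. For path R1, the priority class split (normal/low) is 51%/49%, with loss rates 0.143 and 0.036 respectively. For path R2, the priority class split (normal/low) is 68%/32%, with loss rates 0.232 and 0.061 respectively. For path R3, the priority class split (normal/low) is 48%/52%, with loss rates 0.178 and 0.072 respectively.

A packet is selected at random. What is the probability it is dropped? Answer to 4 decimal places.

P(L) ≈ 0.1016

P(L|R1) = 0.51·0.143 + 0.49·0.036 = 0.07293 + 0.01764 = 0.09057
P(L|R2) = 0.68·0.232 + 0.32·0.061 = 0.15776 + 0.01952 = 0.17728
P(L|R3) = 0.48·0.178 + 0.52·0.072 = 0.08544 + 0.03744 = 0.12288
Then overall,
P(L) = 0.81·0.09057 + 0.09·0.17728 + 0.1·0.12288
      = 0.0733617 + 0.0159552 + 0.012288 = 0.1016049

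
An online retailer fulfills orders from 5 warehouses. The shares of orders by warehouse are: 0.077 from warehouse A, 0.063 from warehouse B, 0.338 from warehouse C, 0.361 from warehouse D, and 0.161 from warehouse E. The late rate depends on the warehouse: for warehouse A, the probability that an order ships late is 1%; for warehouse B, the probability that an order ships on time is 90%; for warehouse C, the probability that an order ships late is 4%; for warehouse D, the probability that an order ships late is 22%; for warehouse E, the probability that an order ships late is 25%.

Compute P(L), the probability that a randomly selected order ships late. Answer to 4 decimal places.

P(L|B) = 1 − 0.9 = 0.1.
P(L) = P(L|A)·P(A) + P(L|B)·P(B) + P(L|C)·P(C) + P(L|D)·P(D) + P(L|E)·P(E)
      = 0.01·0.077 + 0.1·0.063 + 0.04·0.338 + 0.22·0.361 + 0.25·0.161
      = 0.00077 + 0.0063 + 0.01352 + 0.07942 + 0.04025 = 0.14026

0.1403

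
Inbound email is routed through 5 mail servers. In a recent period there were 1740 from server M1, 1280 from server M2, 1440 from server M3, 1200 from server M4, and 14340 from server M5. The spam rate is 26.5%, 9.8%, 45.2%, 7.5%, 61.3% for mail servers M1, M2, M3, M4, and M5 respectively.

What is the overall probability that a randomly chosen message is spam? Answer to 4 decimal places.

0.5059

Total: 1740 + 1280 + 1440 + 1200 + 14340 = 20000.
P(M1) = 1740/20000 = 0.087. P(M2) = 1280/20000 = 0.064. P(M3) = 1440/20000 = 0.072. P(M4) = 1200/20000 = 0.06. P(M5) = 14340/20000 = 0.717.
By the law of total probability,
P(S) = P(S|M1)·P(M1) + P(S|M2)·P(M2) + P(S|M3)·P(M3) + P(S|M4)·P(M4) + P(S|M5)·P(M5)
      = 0.265·0.087 + 0.098·0.064 + 0.452·0.072 + 0.075·0.06 + 0.613·0.717
      = 0.023055 + 0.006272 + 0.032544 + 0.0045 + 0.439521 = 0.505892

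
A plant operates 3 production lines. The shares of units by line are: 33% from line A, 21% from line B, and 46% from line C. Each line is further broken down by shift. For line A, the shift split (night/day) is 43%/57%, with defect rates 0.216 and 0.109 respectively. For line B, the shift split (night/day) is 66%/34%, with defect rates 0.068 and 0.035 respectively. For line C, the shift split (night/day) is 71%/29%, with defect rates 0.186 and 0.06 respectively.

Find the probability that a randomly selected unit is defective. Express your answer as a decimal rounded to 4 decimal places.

P(D) ≈ 0.1318

P(D|A) = 0.43·0.216 + 0.57·0.109 = 0.09288 + 0.06213 = 0.15501
P(D|B) = 0.66·0.068 + 0.34·0.035 = 0.04488 + 0.0119 = 0.05678
P(D|C) = 0.71·0.186 + 0.29·0.06 = 0.13206 + 0.0174 = 0.14946
By total probability over the outer partition,
P(D) = 0.33·0.15501 + 0.21·0.05678 + 0.46·0.14946
      = 0.0511533 + 0.0119238 + 0.0687516 = 0.1318287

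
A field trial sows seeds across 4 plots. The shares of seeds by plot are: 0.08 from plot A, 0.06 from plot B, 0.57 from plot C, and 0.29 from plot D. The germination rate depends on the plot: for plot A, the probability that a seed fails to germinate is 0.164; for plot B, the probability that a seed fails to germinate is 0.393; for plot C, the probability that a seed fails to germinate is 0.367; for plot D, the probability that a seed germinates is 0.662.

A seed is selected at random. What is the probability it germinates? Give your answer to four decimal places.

0.6561

P(G|A) = 1 − 0.164 = 0.836.
P(G|B) = 1 − 0.393 = 0.607.
P(G|C) = 1 − 0.367 = 0.633.
Summing over the partition,
P(G) = P(G|A)·P(A) + P(G|B)·P(B) + P(G|C)·P(C) + P(G|D)·P(D)
      = 0.836·0.08 + 0.607·0.06 + 0.633·0.57 + 0.662·0.29
      = 0.06688 + 0.03642 + 0.36081 + 0.19198 = 0.65609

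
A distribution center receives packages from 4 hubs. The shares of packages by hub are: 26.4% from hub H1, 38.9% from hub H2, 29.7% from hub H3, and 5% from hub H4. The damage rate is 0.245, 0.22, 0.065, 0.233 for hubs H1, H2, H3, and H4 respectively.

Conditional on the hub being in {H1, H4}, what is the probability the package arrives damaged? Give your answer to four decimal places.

0.2431

Let S = {H1, H4}.
P(S) = 0.264 + 0.05 = 0.314.
P(D ∩ S) = 0.245·0.264 + 0.233·0.05 = 0.06468 + 0.01165 = 0.07633.
P(D | S) = 0.07633 / 0.314 = 0.243089…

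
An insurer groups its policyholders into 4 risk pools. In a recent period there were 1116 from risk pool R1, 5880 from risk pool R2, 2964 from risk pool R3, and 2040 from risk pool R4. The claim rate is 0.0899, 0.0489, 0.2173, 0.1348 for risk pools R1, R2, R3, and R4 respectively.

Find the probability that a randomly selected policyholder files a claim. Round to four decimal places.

P(C) ≈ 0.1089

Total: 1116 + 5880 + 2964 + 2040 = 12000.
P(R1) = 1116/12000 = 0.093. P(R2) = 5880/12000 = 0.49. P(R3) = 2964/12000 = 0.247. P(R4) = 2040/12000 = 0.17.
P(C) = P(C|R1)·P(R1) + P(C|R2)·P(R2) + P(C|R3)·P(R3) + P(C|R4)·P(R4)
      = 0.0899·0.093 + 0.0489·0.49 + 0.2173·0.247 + 0.1348·0.17
      = 0.0083607 + 0.023961 + 0.0536731 + 0.022916 = 0.1089108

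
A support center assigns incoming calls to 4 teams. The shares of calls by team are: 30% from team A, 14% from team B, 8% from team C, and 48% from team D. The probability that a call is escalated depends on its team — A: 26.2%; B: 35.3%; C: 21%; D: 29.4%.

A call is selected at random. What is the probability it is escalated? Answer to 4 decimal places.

By the law of total probability,
P(E) = P(E|A)·P(A) + P(E|B)·P(B) + P(E|C)·P(C) + P(E|D)·P(D)
      = 0.262·0.3 + 0.353·0.14 + 0.21·0.08 + 0.294·0.48
      = 0.0786 + 0.04942 + 0.0168 + 0.14112 = 0.28594

0.2859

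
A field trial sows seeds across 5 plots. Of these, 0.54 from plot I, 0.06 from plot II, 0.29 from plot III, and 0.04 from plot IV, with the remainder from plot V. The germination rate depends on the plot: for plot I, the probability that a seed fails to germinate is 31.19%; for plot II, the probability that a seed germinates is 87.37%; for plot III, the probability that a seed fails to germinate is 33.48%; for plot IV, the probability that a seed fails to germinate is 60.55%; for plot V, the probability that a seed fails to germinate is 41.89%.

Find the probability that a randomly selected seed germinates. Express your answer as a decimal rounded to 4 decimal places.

P(V) = 1 − (0.54 + 0.06 + 0.29 + 0.04) = 0.07.
P(G|I) = 1 − 0.3119 = 0.6881.
P(G|III) = 1 − 0.3348 = 0.6652.
P(G|IV) = 1 − 0.6055 = 0.3945.
P(G|V) = 1 − 0.4189 = 0.5811.
Using total probability over the partition,
P(G) = P(G|I)·P(I) + P(G|II)·P(II) + P(G|III)·P(III) + P(G|IV)·P(IV) + P(G|V)·P(V)
      = 0.6881·0.54 + 0.8737·0.06 + 0.6652·0.29 + 0.3945·0.04 + 0.5811·0.07
      = 0.371574 + 0.052422 + 0.192908 + 0.01578 + 0.040677 = 0.673361

P(G) ≈ 0.6734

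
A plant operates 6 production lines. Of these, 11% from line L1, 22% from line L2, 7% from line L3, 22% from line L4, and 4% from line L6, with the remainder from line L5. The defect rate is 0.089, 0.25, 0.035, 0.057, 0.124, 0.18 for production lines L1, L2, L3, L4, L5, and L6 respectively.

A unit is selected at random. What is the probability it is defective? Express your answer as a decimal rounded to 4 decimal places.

P(L5) = 1 − (0.11 + 0.22 + 0.07 + 0.22 + 0.04) = 0.34.
P(D) = P(D|L1)·P(L1) + P(D|L2)·P(L2) + P(D|L3)·P(L3) + P(D|L4)·P(L4) + P(D|L5)·P(L5) + P(D|L6)·P(L6)
      = 0.089·0.11 + 0.25·0.22 + 0.035·0.07 + 0.057·0.22 + 0.124·0.34 + 0.18·0.04
      = 0.00979 + 0.055 + 0.00245 + 0.01254 + 0.04216 + 0.0072 = 0.12914

P(D) ≈ 0.1291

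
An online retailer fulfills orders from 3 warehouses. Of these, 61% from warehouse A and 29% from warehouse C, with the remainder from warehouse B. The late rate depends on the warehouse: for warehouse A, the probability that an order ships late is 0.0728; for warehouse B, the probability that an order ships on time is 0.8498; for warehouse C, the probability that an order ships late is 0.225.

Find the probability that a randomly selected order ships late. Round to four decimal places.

P(B) = 1 − (0.61 + 0.29) = 0.1.
P(L|B) = 1 − 0.8498 = 0.1502.
P(L) = P(L|A)·P(A) + P(L|B)·P(B) + P(L|C)·P(C)
      = 0.0728·0.61 + 0.1502·0.1 + 0.225·0.29
      = 0.044408 + 0.01502 + 0.06525 = 0.124678

P(L) ≈ 0.1247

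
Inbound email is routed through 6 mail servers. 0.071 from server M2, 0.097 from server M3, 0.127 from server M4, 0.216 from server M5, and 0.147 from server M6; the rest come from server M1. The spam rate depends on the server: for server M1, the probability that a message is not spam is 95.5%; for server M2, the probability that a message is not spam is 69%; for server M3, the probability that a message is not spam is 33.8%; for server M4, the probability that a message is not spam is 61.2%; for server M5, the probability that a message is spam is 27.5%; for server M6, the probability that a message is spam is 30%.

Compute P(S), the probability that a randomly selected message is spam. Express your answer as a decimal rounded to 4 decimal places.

P(M1) = 1 − (0.071 + 0.097 + 0.127 + 0.216 + 0.147) = 0.342.
P(S|M1) = 1 − 0.955 = 0.045.
P(S|M2) = 1 − 0.69 = 0.31.
P(S|M3) = 1 − 0.338 = 0.662.
P(S|M4) = 1 − 0.612 = 0.388.
By the law of total probability,
P(S) = P(S|M1)·P(M1) + P(S|M2)·P(M2) + P(S|M3)·P(M3) + P(S|M4)·P(M4) + P(S|M5)·P(M5) + P(S|M6)·P(M6)
      = 0.045·0.342 + 0.31·0.071 + 0.662·0.097 + 0.388·0.127 + 0.275·0.216 + 0.3·0.147
      = 0.01539 + 0.02201 + 0.064214 + 0.049276 + 0.0594 + 0.0441 = 0.25439

P(S) ≈ 0.2544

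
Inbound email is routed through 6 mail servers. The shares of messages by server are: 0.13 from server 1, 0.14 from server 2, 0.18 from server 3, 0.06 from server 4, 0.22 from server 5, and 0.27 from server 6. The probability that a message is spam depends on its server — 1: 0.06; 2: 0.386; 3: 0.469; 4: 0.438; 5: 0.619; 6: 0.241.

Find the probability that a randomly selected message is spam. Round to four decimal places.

P(S) = P(S|1)·P(1) + P(S|2)·P(2) + P(S|3)·P(3) + P(S|4)·P(4) + P(S|5)·P(5) + P(S|6)·P(6)
      = 0.06·0.13 + 0.386·0.14 + 0.469·0.18 + 0.438·0.06 + 0.619·0.22 + 0.241·0.27
      = 0.0078 + 0.05404 + 0.08442 + 0.02628 + 0.13618 + 0.06507 = 0.37379

0.3738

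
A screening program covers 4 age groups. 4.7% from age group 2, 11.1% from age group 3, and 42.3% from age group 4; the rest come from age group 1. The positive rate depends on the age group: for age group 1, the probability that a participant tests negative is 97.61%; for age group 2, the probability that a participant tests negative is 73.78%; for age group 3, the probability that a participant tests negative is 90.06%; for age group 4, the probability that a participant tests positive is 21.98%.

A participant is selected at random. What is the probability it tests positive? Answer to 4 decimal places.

P(T) ≈ 0.1263

P(1) = 1 − (0.047 + 0.111 + 0.423) = 0.419.
P(T|1) = 1 − 0.9761 = 0.0239.
P(T|2) = 1 − 0.7378 = 0.2622.
P(T|3) = 1 − 0.9006 = 0.0994.
Using total probability over the partition,
P(T) = P(T|1)·P(1) + P(T|2)·P(2) + P(T|3)·P(3) + P(T|4)·P(4)
      = 0.0239·0.419 + 0.2622·0.047 + 0.0994·0.111 + 0.2198·0.423
      = 0.0100141 + 0.0123234 + 0.0110334 + 0.0929754 = 0.1263463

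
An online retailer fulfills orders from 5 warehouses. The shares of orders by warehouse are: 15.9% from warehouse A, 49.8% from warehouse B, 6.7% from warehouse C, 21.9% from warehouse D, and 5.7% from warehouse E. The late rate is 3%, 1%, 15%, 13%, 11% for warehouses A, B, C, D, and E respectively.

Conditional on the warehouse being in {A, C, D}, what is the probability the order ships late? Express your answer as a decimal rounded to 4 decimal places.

0.0973

Let S = {A, C, D}.
P(S) = 0.159 + 0.067 + 0.219 = 0.445.
P(L ∩ S) = 0.03·0.159 + 0.15·0.067 + 0.13·0.219 = 0.00477 + 0.01005 + 0.02847 = 0.04329.
P(L | S) = 0.04329 / 0.445 = 0.097281…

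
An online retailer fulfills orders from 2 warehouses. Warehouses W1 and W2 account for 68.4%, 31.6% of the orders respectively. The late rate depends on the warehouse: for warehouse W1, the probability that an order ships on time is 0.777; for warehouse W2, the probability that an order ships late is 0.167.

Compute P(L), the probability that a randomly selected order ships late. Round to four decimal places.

P(L) ≈ 0.2053

P(L|W1) = 1 − 0.777 = 0.223.
P(L) = P(L|W1)·P(W1) + P(L|W2)·P(W2)
      = 0.223·0.684 + 0.167·0.316
      = 0.152532 + 0.052772 = 0.205304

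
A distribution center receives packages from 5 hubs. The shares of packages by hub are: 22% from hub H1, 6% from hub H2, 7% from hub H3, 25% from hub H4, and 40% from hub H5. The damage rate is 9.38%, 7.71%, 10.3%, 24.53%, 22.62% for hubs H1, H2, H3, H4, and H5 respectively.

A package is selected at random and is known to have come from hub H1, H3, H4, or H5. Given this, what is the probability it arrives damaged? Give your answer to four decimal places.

0.1911

Let S = {H1, H3, H4, H5}.
P(S) = 0.22 + 0.07 + 0.25 + 0.4 = 0.94.
P(D ∩ S) = 0.0938·0.22 + 0.103·0.07 + 0.2453·0.25 + 0.2262·0.4 = 0.020636 + 0.00721 + 0.061325 + 0.09048 = 0.179651.
P(D | S) = 0.179651 / 0.94 = 0.191118…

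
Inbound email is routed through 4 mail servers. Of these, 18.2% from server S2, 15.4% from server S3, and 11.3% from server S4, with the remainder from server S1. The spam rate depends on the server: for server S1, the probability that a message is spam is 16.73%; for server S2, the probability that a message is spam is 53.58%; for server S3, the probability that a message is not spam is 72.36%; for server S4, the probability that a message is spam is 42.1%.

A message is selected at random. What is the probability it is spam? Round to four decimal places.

P(S) ≈ 0.2798

P(S1) = 1 − (0.182 + 0.154 + 0.113) = 0.551.
P(S|S3) = 1 − 0.7236 = 0.2764.
P(S) = P(S|S1)·P(S1) + P(S|S2)·P(S2) + P(S|S3)·P(S3) + P(S|S4)·P(S4)
      = 0.1673·0.551 + 0.5358·0.182 + 0.2764·0.154 + 0.421·0.113
      = 0.0921823 + 0.0975156 + 0.0425656 + 0.047573 = 0.2798365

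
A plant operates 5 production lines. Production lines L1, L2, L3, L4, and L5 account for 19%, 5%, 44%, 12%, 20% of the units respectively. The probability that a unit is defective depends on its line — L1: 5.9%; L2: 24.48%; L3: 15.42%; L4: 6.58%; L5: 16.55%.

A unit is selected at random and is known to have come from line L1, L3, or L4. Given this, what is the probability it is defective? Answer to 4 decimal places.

Let S = {L1, L3, L4}.
P(S) = 0.19 + 0.44 + 0.12 = 0.75.
P(D ∩ S) = 0.059·0.19 + 0.1542·0.44 + 0.0658·0.12 = 0.01121 + 0.067848 + 0.007896 = 0.086954.
P(D | S) = 0.086954 / 0.75 = 0.115939…

P(D|S) ≈ 0.1159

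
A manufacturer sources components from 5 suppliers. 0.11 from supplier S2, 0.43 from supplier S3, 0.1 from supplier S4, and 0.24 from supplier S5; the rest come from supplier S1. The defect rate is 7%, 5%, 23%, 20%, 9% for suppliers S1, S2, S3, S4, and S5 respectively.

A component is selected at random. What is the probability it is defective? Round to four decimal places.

P(D) ≈ 0.1544

P(S1) = 1 − (0.11 + 0.43 + 0.1 + 0.24) = 0.12.
P(D) = P(D|S1)·P(S1) + P(D|S2)·P(S2) + P(D|S3)·P(S3) + P(D|S4)·P(S4) + P(D|S5)·P(S5)
      = 0.07·0.12 + 0.05·0.11 + 0.23·0.43 + 0.2·0.1 + 0.09·0.24
      = 0.0084 + 0.0055 + 0.0989 + 0.02 + 0.0216 = 0.1544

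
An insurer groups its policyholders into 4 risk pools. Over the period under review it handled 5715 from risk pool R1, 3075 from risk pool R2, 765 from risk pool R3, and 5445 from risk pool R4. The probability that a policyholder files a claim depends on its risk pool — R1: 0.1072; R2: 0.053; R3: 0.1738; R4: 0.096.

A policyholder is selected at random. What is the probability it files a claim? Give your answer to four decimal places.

Total: 5715 + 3075 + 765 + 5445 = 15000.
P(R1) = 5715/15000 = 0.381. P(R2) = 3075/15000 = 0.205. P(R3) = 765/15000 = 0.051. P(R4) = 5445/15000 = 0.363.
Using total probability over the partition,
P(C) = P(C|R1)·P(R1) + P(C|R2)·P(R2) + P(C|R3)·P(R3) + P(C|R4)·P(R4)
      = 0.1072·0.381 + 0.053·0.205 + 0.1738·0.051 + 0.096·0.363
      = 0.0408432 + 0.010865 + 0.0088638 + 0.034848 = 0.09542

0.0954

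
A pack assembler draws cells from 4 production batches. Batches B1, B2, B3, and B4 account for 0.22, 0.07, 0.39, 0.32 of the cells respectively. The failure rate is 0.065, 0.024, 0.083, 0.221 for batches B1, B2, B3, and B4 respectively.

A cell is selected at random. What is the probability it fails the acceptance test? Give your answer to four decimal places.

P(F) ≈ 0.1191

P(F) = P(F|B1)·P(B1) + P(F|B2)·P(B2) + P(F|B3)·P(B3) + P(F|B4)·P(B4)
      = 0.065·0.22 + 0.024·0.07 + 0.083·0.39 + 0.221·0.32
      = 0.0143 + 0.00168 + 0.03237 + 0.07072 = 0.11907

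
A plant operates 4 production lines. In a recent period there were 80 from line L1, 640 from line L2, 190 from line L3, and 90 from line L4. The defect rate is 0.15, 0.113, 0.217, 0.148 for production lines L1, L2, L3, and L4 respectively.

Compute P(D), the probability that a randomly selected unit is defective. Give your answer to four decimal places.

P(D) ≈ 0.1389

Total: 80 + 640 + 190 + 90 = 1000.
P(L1) = 80/1000 = 0.08. P(L2) = 640/1000 = 0.64. P(L3) = 190/1000 = 0.19. P(L4) = 90/1000 = 0.09.
By the law of total probability,
P(D) = P(D|L1)·P(L1) + P(D|L2)·P(L2) + P(D|L3)·P(L3) + P(D|L4)·P(L4)
      = 0.15·0.08 + 0.113·0.64 + 0.217·0.19 + 0.148·0.09
      = 0.012 + 0.07232 + 0.04123 + 0.01332 = 0.13887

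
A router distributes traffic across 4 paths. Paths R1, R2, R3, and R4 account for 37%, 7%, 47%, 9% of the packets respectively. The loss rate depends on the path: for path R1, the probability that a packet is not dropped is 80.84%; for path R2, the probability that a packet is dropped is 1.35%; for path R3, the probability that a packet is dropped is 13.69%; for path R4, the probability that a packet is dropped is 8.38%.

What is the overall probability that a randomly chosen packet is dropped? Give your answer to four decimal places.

P(L) ≈ 0.1437

P(L|R1) = 1 − 0.8084 = 0.1916.
P(L) = P(L|R1)·P(R1) + P(L|R2)·P(R2) + P(L|R3)·P(R3) + P(L|R4)·P(R4)
      = 0.1916·0.37 + 0.0135·0.07 + 0.1369·0.47 + 0.0838·0.09
      = 0.070892 + 0.000945 + 0.064343 + 0.007542 = 0.143722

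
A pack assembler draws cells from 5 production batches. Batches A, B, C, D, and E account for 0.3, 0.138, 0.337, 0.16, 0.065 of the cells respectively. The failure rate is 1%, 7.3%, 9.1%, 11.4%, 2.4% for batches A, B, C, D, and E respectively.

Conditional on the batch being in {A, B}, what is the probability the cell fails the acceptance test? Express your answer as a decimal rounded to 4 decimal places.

P(F|S) ≈ 0.0298

Let S = {A, B}.
P(S) = 0.3 + 0.138 = 0.438.
P(F ∩ S) = 0.01·0.3 + 0.073·0.138 = 0.003 + 0.010074 = 0.013074.
P(F | S) = 0.013074 / 0.438 = 0.029849…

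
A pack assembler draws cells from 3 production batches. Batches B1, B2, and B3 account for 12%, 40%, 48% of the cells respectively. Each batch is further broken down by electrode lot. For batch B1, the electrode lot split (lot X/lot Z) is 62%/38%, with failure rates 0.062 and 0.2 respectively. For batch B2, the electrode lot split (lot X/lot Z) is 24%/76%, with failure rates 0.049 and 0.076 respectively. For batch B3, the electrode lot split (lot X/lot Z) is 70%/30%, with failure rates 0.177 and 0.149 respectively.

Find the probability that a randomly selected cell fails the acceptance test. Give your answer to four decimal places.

P(F|B1) = 0.62·0.062 + 0.38·0.2 = 0.03844 + 0.076 = 0.11444
P(F|B2) = 0.24·0.049 + 0.76·0.076 = 0.01176 + 0.05776 = 0.06952
P(F|B3) = 0.7·0.177 + 0.3·0.149 = 0.1239 + 0.0447 = 0.1686
Then overall,
P(F) = 0.12·0.11444 + 0.4·0.06952 + 0.48·0.1686
      = 0.0137328 + 0.027808 + 0.080928 = 0.1224688

P(F) ≈ 0.1225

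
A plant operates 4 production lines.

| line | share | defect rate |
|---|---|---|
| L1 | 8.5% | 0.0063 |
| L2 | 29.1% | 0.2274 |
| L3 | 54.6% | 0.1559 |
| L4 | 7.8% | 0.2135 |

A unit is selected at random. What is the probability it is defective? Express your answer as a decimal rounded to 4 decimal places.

0.1685

By the law of total probability,
P(D) = P(D|L1)·P(L1) + P(D|L2)·P(L2) + P(D|L3)·P(L3) + P(D|L4)·P(L4)
      = 0.0063·0.085 + 0.2274·0.291 + 0.1559·0.546 + 0.2135·0.078
      = 0.0005355 + 0.0661734 + 0.0851214 + 0.016653 = 0.1684833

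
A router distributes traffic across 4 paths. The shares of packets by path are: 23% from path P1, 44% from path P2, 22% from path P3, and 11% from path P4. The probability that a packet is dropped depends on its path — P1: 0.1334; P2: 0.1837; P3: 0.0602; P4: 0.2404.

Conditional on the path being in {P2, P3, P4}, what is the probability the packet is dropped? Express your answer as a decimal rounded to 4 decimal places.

P(L|S) ≈ 0.1565

Let S = {P2, P3, P4}.
P(S) = 0.44 + 0.22 + 0.11 = 0.77.
P(L ∩ S) = 0.1837·0.44 + 0.0602·0.22 + 0.2404·0.11 = 0.080828 + 0.013244 + 0.026444 = 0.120516.
P(L | S) = 0.120516 / 0.77 = 0.156514…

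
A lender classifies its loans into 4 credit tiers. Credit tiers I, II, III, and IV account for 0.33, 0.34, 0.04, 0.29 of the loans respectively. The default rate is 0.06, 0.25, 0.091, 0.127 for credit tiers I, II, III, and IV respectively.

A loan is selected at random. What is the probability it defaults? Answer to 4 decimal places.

By the law of total probability,
P(D) = P(D|I)·P(I) + P(D|II)·P(II) + P(D|III)·P(III) + P(D|IV)·P(IV)
      = 0.06·0.33 + 0.25·0.34 + 0.091·0.04 + 0.127·0.29
      = 0.0198 + 0.085 + 0.00364 + 0.03683 = 0.14527

P(D) ≈ 0.1453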